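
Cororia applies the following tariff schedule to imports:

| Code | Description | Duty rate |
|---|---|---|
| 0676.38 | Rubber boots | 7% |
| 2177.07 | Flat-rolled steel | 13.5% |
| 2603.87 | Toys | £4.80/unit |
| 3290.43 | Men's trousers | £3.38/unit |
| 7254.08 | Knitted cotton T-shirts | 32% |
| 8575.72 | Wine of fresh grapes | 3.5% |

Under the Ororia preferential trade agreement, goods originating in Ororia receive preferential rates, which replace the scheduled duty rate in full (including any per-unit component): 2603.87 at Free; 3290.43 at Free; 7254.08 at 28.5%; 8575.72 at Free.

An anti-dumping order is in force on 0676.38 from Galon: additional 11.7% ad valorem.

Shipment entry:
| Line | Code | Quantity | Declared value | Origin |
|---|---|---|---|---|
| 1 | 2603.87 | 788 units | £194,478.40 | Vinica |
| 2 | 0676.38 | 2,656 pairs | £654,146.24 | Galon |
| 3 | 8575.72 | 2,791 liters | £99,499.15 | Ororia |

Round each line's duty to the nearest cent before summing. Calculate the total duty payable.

£126,107.75

Line 1 (2603.87, Vinica, 788 units, £194,478.40):
Base rate for 2603.87 is £4.80/unit.
2603.87 has an FTA preferential rate, but origin Vinica is not Ororia; base rate stands.
Duty = 788 × £4.80 = £3,782.40.
Line 2 (0676.38, Galon, 2,656 pairs, £654,146.24):
Base rate for 0676.38 is 7%.
Additional duty on 0676.38 from Galon: +11.7%. Applied ad valorem rate: 7% + 11.7% = 18.7%.
Duty = £654,146.24 × 18.7% = £122,325.35.
Line 3 (8575.72, Ororia, 2,791 liters, £99,499.15):
Base rate for 8575.72 is 3.5%.
Origin Ororia qualifies under the Cororia–Ororia agreement and 8575.72 is covered: preferential rate Free applies instead.
Duty = £99,499.15 × 0% = £0.00.
Total = £3,782.40 + £122,325.35 + £0.00 = £126,107.75.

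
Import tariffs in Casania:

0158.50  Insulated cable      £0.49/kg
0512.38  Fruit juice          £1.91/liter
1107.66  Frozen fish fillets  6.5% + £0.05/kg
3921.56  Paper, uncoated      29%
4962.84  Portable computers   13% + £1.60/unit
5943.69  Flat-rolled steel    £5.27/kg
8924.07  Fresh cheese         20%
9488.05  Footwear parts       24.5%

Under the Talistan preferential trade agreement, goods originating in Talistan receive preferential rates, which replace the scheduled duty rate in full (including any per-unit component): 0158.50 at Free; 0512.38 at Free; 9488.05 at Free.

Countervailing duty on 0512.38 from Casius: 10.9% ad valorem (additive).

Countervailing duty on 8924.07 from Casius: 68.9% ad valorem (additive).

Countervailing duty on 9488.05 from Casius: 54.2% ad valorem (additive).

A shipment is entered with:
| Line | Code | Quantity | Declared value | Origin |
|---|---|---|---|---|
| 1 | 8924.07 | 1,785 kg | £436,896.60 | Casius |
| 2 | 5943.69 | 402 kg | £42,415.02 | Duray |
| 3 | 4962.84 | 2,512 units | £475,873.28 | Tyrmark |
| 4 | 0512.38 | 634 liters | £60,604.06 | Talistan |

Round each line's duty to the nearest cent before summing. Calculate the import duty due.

Line 1 (8924.07, Casius, 1,785 kg, £436,896.60):
Base rate for 8924.07 is 20%.
Additional duty on 8924.07 from Casius: +68.9%. Applied ad valorem rate: 20% + 68.9% = 88.9%.
Duty = £436,896.60 × 88.9% = £388,401.08.
Line 2 (5943.69, Duray, 402 kg, £42,415.02):
Base rate for 5943.69 is £5.27/kg.
Duty = 402 × £5.27 = £2,118.54.
Line 3 (4962.84, Tyrmark, 2,512 units, £475,873.28):
Base rate for 4962.84 is 13% + £1.60/unit.
Duty = £475,873.28 × 13% + 2,512 × £1.60 = £65,882.73.
Line 4 (0512.38, Talistan, 634 liters, £60,604.06):
Base rate for 0512.38 is £1.91/liter.
Origin Talistan qualifies under the Casania–Talistan agreement and 0512.38 is covered: preferential rate Free applies instead.
The additional-duty order on 0512.38 targets Casius, not Talistan; it does not apply.
Duty = £60,604.06 × 0% = £0.00.
Total = £388,401.08 + £2,118.54 + £65,882.73 + £0.00 = £456,402.35.

£456,402.35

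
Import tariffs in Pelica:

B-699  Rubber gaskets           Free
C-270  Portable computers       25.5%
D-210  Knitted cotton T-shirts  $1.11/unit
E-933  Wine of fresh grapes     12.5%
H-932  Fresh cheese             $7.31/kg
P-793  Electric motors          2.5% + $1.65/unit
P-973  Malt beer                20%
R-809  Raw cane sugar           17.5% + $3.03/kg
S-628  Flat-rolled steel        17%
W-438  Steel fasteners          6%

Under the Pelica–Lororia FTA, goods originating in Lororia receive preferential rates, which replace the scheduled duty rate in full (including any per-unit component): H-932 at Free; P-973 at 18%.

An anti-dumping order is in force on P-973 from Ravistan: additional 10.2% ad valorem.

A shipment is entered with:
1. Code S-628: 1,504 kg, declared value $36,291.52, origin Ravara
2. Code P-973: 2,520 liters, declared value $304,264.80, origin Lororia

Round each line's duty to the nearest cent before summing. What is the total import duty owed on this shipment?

Line 1 (S-628, Ravara, 1,504 kg, $36,291.52):
Base rate for S-628 is 17%.
Duty = $36,291.52 × 17% = $6,169.56.
Line 2 (P-973, Lororia, 2,520 liters, $304,264.80):
Base rate for P-973 is 20%.
Origin Lororia qualifies under the Pelica–Lororia agreement and P-973 is covered: preferential rate 18% applies instead.
The additional-duty order on P-973 targets Ravistan, not Lororia; it does not apply.
Duty = $304,264.80 × 18% = $54,767.66.
Total = $6,169.56 + $54,767.66 = $60,937.22.

$60,937.22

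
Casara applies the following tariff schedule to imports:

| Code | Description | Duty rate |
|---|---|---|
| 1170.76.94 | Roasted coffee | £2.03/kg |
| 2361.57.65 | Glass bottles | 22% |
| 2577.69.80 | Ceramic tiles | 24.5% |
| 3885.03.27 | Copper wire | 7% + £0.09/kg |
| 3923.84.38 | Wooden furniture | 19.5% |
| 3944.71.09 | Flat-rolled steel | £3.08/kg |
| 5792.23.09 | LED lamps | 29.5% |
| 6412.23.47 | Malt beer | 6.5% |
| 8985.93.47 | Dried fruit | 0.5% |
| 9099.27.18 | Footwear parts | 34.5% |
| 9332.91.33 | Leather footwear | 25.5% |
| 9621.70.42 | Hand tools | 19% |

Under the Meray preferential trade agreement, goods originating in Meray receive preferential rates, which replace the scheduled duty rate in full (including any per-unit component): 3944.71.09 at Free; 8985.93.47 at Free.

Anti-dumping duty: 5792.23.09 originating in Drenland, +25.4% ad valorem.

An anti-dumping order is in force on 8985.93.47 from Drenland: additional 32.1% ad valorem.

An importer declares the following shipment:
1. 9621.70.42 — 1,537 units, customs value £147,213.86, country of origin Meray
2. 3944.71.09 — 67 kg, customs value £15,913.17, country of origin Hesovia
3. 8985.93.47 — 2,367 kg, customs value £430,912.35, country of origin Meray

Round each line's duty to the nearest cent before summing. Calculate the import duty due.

£28,176.99

Line 1 (9621.70.42, Meray, 1,537 units, £147,213.86):
Base rate for 9621.70.42 is 19%.
Origin Meray is the FTA partner but 9621.70.42 is not on the preference list; base rate stands.
Duty = £147,213.86 × 19% = £27,970.63.
Line 2 (3944.71.09, Hesovia, 67 kg, £15,913.17):
Base rate for 3944.71.09 is £3.08/kg.
3944.71.09 has an FTA preferential rate, but origin Hesovia is not Meray; base rate stands.
Duty = 67 × £3.08 = £206.36.
Line 3 (8985.93.47, Meray, 2,367 kg, £430,912.35):
Base rate for 8985.93.47 is 0.5%.
Origin Meray qualifies under the Casara–Meray agreement and 8985.93.47 is covered: preferential rate Free applies instead.
The additional-duty order on 8985.93.47 targets Drenland, not Meray; it does not apply.
Duty = £430,912.35 × 0% = £0.00.
Total = £27,970.63 + £206.36 + £0.00 = £28,176.99.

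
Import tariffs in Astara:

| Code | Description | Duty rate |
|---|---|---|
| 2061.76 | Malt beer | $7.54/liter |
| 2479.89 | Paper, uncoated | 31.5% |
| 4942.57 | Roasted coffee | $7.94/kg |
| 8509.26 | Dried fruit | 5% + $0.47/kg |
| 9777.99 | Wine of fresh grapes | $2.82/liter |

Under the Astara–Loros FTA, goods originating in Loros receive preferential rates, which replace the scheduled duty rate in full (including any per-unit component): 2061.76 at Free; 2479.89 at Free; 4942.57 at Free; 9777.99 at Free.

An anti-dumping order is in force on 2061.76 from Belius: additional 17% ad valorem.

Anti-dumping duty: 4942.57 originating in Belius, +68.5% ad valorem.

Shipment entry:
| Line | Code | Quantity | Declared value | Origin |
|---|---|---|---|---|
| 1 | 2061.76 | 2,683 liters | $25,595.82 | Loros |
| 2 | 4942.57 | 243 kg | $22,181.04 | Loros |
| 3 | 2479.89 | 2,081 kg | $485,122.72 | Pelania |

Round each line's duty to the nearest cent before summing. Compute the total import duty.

$152,813.66

Line 1 (2061.76, Loros, 2,683 liters, $25,595.82):
Base rate for 2061.76 is $7.54/liter.
Origin Loros qualifies under the Astara–Loros agreement and 2061.76 is covered: preferential rate Free applies instead.
The additional-duty order on 2061.76 targets Belius, not Loros; it does not apply.
Duty = $25,595.82 × 0% = $0.00.
Line 2 (4942.57, Loros, 243 kg, $22,181.04):
Base rate for 4942.57 is $7.94/kg.
Origin Loros qualifies under the Astara–Loros agreement and 4942.57 is covered: preferential rate Free applies instead.
The additional-duty order on 4942.57 targets Belius, not Loros; it does not apply.
Duty = $22,181.04 × 0% = $0.00.
Line 3 (2479.89, Pelania, 2,081 kg, $485,122.72):
Base rate for 2479.89 is 31.5%.
2479.89 has an FTA preferential rate, but origin Pelania is not Loros; base rate stands.
Duty = $485,122.72 × 31.5% = $152,813.66.
Total = $0.00 + $0.00 + $152,813.66 = $152,813.66.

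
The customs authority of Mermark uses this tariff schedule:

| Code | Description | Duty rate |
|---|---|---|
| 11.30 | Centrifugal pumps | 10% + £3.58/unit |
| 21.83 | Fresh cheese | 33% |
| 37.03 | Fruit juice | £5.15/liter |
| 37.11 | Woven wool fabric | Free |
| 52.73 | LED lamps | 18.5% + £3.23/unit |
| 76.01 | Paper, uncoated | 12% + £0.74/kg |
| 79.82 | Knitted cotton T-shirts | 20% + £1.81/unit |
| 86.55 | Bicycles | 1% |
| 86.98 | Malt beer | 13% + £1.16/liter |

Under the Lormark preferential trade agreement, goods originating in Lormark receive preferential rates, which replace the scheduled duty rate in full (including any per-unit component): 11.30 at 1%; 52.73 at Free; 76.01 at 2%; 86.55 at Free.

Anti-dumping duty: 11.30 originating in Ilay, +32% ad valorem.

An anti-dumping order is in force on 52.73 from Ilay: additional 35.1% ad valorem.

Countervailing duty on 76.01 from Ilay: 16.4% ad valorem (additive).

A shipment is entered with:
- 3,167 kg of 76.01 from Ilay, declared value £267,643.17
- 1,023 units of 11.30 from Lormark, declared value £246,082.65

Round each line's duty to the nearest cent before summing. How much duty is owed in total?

Line 1 (76.01, Ilay, 3,167 kg, £267,643.17):
Base rate for 76.01 is 12% + £0.74/kg.
76.01 has an FTA preferential rate, but origin Ilay is not Lormark; base rate stands.
Additional duty on 76.01 from Ilay: +16.4%. Applied ad valorem rate: 12% + 16.4% = 28.4%.
Duty = £267,643.17 × 28.4% + 3,167 × £0.74 = £78,354.24.
Line 2 (11.30, Lormark, 1,023 units, £246,082.65):
Base rate for 11.30 is 10% + £3.58/unit.
Origin Lormark qualifies under the Mermark–Lormark agreement and 11.30 is covered: preferential rate 1% applies instead.
The additional-duty order on 11.30 targets Ilay, not Lormark; it does not apply.
Duty = £246,082.65 × 1% = £2,460.83.
Total = £78,354.24 + £2,460.83 = £80,815.07.

£80,815.07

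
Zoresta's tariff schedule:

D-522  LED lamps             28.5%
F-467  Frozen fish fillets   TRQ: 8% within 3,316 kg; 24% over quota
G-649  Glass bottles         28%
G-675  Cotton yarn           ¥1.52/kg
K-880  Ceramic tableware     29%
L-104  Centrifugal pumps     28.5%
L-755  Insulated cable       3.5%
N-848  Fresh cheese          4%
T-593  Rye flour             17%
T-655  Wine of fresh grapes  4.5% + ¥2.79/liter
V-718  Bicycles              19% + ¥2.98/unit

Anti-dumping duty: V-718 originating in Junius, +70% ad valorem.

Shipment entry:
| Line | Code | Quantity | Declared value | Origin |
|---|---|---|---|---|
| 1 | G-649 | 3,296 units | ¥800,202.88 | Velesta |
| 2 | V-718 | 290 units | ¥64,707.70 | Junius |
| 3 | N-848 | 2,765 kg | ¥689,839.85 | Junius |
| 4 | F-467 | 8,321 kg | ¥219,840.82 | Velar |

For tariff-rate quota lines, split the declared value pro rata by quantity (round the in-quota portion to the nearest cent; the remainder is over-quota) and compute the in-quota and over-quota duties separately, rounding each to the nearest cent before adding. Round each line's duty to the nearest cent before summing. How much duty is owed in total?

Line 1 (G-649, Velesta, 3,296 units, ¥800,202.88):
Base rate for G-649 is 28%.
Duty = ¥800,202.88 × 28% = ¥224,056.81.
Line 2 (V-718, Junius, 290 units, ¥64,707.70):
Base rate for V-718 is 19% + ¥2.98/unit.
Additional duty on V-718 from Junius: +70%. Applied ad valorem rate: 19% + 70% = 89%.
Duty = ¥64,707.70 × 89% + 290 × ¥2.98 = ¥58,454.05.
Line 3 (N-848, Junius, 2,765 kg, ¥689,839.85):
Base rate for N-848 is 4%.
Duty = ¥689,839.85 × 4% = ¥27,593.59.
Line 4 (F-467, Velar, 8,321 kg, ¥219,840.82):
Code F-467 is under a tariff-rate quota (threshold 3,316 kg). In-quota: 3,316 kg at 8%; over-quota: 5,005 kg at 24%.
Pro-rata value split: in-quota = ¥219,840.82 × 3,316/8,321 = ¥87,608.72; over-quota = ¥219,840.82 − ¥87,608.72 = ¥132,232.10.
In-quota duty = ¥87,608.72 × 8% = ¥7,008.70. Over-quota duty = ¥132,232.10 × 24% = ¥31,735.70.
Line duty = ¥7,008.70 + ¥31,735.70 = ¥38,744.40.
Total = ¥224,056.81 + ¥58,454.05 + ¥27,593.59 + ¥38,744.40 = ¥348,848.85.

¥348,848.85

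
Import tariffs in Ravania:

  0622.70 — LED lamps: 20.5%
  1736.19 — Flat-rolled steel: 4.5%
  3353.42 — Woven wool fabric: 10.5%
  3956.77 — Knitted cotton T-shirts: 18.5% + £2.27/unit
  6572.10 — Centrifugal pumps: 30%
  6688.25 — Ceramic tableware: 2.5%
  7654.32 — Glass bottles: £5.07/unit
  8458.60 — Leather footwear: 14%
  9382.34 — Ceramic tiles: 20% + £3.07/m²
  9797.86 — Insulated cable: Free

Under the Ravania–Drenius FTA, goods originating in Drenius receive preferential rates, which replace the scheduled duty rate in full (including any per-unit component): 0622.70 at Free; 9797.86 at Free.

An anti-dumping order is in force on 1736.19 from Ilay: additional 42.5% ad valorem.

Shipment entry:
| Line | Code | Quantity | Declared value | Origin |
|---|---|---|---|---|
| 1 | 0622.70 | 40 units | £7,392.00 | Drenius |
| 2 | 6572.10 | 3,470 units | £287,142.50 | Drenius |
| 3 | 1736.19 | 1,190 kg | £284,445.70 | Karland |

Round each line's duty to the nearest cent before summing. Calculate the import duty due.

Line 1 (0622.70, Drenius, 40 units, £7,392.00):
Base rate for 0622.70 is 20.5%.
Origin Drenius qualifies under the Ravania–Drenius agreement and 0622.70 is covered: preferential rate Free applies instead.
Duty = £7,392.00 × 0% = £0.00.
Line 2 (6572.10, Drenius, 3,470 units, £287,142.50):
Base rate for 6572.10 is 30%.
Origin Drenius is the FTA partner but 6572.10 is not on the preference list; base rate stands.
Duty = £287,142.50 × 30% = £86,142.75.
Line 3 (1736.19, Karland, 1,190 kg, £284,445.70):
Base rate for 1736.19 is 4.5%.
The additional-duty order on 1736.19 targets Ilay, not Karland; it does not apply.
Duty = £284,445.70 × 4.5% = £12,800.06.
Total = £0.00 + £86,142.75 + £12,800.06 = £98,942.81.

£98,942.81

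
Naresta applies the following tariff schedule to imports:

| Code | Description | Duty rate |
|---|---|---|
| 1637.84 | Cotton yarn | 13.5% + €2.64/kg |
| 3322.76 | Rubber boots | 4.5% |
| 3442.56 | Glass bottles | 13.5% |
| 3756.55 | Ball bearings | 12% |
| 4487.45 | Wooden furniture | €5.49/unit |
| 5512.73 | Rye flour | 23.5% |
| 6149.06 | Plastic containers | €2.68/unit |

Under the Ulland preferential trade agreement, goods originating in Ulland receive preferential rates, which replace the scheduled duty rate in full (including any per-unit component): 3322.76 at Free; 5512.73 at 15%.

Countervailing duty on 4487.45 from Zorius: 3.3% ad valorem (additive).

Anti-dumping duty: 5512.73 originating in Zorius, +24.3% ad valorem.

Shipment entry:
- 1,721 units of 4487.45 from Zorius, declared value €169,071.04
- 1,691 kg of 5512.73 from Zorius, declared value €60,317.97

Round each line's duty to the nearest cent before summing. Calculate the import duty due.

Line 1 (4487.45, Zorius, 1,721 units, €169,071.04):
Base rate for 4487.45 is €5.49/unit.
Additional duty on 4487.45 from Zorius: +3.3% ad valorem. Applied ad valorem rate = 3.3%.
Duty = €169,071.04 × 3.3% + 1,721 × €5.49 = €15,027.63.
Line 2 (5512.73, Zorius, 1,691 kg, €60,317.97):
Base rate for 5512.73 is 23.5%.
5512.73 has an FTA preferential rate, but origin Zorius is not Ulland; base rate stands.
Additional duty on 5512.73 from Zorius: +24.3%. Applied ad valorem rate: 23.5% + 24.3% = 47.8%.
Duty = €60,317.97 × 47.8% = €28,831.99.
Total = €15,027.63 + €28,831.99 = €43,859.62.

€43,859.62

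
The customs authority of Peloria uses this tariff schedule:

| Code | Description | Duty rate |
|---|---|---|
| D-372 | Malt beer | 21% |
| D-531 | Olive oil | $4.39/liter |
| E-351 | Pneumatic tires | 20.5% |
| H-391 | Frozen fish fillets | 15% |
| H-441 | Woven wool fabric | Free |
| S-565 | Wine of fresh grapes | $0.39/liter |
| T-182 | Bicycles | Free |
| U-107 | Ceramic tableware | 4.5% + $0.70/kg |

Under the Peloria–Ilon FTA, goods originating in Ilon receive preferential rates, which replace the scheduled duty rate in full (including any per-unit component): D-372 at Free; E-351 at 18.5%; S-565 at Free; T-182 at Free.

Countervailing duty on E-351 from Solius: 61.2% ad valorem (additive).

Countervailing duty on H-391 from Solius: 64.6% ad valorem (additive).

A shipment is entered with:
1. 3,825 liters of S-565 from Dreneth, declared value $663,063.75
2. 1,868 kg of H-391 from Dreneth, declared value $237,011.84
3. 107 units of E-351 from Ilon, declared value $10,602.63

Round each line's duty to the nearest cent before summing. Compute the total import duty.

Line 1 (S-565, Dreneth, 3,825 liters, $663,063.75):
Base rate for S-565 is $0.39/liter.
S-565 has an FTA preferential rate, but origin Dreneth is not Ilon; base rate stands.
Duty = 3,825 × $0.39 = $1,491.75.
Line 2 (H-391, Dreneth, 1,868 kg, $237,011.84):
Base rate for H-391 is 15%.
The additional-duty order on H-391 targets Solius, not Dreneth; it does not apply.
Duty = $237,011.84 × 15% = $35,551.78.
Line 3 (E-351, Ilon, 107 units, $10,602.63):
Base rate for E-351 is 20.5%.
Origin Ilon qualifies under the Peloria–Ilon agreement and E-351 is covered: preferential rate 18.5% applies instead.
The additional-duty order on E-351 targets Solius, not Ilon; it does not apply.
Duty = $10,602.63 × 18.5% = $1,961.49.
Total = $1,491.75 + $35,551.78 + $1,961.49 = $39,005.02.

$39,005.02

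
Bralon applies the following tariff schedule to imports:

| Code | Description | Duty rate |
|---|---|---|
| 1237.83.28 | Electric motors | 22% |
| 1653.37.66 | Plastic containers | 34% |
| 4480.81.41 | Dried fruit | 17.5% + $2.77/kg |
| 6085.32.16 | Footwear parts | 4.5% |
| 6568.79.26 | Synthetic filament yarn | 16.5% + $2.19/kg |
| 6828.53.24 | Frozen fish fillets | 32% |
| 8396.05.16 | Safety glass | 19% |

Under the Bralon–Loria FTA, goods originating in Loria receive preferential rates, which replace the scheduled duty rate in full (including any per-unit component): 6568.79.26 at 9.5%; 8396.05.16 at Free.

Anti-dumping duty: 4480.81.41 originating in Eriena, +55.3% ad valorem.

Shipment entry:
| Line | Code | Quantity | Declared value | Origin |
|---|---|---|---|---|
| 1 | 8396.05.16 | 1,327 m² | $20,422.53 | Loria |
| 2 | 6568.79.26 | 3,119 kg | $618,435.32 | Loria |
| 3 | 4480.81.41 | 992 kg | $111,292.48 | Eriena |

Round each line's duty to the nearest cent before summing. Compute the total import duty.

Line 1 (8396.05.16, Loria, 1,327 m², $20,422.53):
Base rate for 8396.05.16 is 19%.
Origin Loria qualifies under the Bralon–Loria agreement and 8396.05.16 is covered: preferential rate Free applies instead.
Duty = $20,422.53 × 0% = $0.00.
Line 2 (6568.79.26, Loria, 3,119 kg, $618,435.32):
Base rate for 6568.79.26 is 16.5% + $2.19/kg.
Origin Loria qualifies under the Bralon–Loria agreement and 6568.79.26 is covered: preferential rate 9.5% applies instead.
Duty = $618,435.32 × 9.5% = $58,751.36.
Line 3 (4480.81.41, Eriena, 992 kg, $111,292.48):
Base rate for 4480.81.41 is 17.5% + $2.77/kg.
Additional duty on 4480.81.41 from Eriena: +55.3%. Applied ad valorem rate: 17.5% + 55.3% = 72.8%.
Duty = $111,292.48 × 72.8% + 992 × $2.77 = $83,768.77.
Total = $0.00 + $58,751.36 + $83,768.77 = $142,520.13.

$142,520.13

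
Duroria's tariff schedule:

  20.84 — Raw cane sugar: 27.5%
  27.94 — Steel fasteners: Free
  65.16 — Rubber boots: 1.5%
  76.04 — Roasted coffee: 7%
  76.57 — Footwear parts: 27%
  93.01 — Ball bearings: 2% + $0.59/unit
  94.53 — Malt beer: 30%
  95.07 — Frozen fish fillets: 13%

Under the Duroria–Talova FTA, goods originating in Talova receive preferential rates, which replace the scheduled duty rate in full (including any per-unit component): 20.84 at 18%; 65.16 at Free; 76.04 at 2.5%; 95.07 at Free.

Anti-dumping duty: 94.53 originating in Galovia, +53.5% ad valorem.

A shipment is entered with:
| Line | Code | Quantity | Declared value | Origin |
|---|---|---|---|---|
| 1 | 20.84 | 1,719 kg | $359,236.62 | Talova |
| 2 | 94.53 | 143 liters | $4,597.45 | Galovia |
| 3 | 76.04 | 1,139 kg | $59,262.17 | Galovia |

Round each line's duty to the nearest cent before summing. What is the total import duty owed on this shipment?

$72,649.81

Line 1 (20.84, Talova, 1,719 kg, $359,236.62):
Base rate for 20.84 is 27.5%.
Origin Talova qualifies under the Duroria–Talova agreement and 20.84 is covered: preferential rate 18% applies instead.
Duty = $359,236.62 × 18% = $64,662.59.
Line 2 (94.53, Galovia, 143 liters, $4,597.45):
Base rate for 94.53 is 30%.
Additional duty on 94.53 from Galovia: +53.5%. Applied ad valorem rate: 30% + 53.5% = 83.5%.
Duty = $4,597.45 × 83.5% = $3,838.87.
Line 3 (76.04, Galovia, 1,139 kg, $59,262.17):
Base rate for 76.04 is 7%.
76.04 has an FTA preferential rate, but origin Galovia is not Talova; base rate stands.
Duty = $59,262.17 × 7% = $4,148.35.
Total = $64,662.59 + $3,838.87 + $4,148.35 = $72,649.81.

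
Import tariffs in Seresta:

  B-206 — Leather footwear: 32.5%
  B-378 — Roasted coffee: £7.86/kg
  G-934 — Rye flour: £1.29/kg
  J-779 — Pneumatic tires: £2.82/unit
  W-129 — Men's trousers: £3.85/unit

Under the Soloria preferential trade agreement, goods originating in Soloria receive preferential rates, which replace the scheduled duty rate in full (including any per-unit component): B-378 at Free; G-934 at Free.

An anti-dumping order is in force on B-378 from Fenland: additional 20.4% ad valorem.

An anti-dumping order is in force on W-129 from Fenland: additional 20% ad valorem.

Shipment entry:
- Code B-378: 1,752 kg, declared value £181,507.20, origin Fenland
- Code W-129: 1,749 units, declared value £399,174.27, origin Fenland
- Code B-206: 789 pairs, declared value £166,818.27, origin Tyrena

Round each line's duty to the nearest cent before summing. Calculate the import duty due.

Line 1 (B-378, Fenland, 1,752 kg, £181,507.20):
Base rate for B-378 is £7.86/kg.
B-378 has an FTA preferential rate, but origin Fenland is not Soloria; base rate stands.
Additional duty on B-378 from Fenland: +20.4% ad valorem. Applied ad valorem rate = 20.4%.
Duty = £181,507.20 × 20.4% + 1,752 × £7.86 = £50,798.19.
Line 2 (W-129, Fenland, 1,749 units, £399,174.27):
Base rate for W-129 is £3.85/unit.
Additional duty on W-129 from Fenland: +20% ad valorem. Applied ad valorem rate = 20%.
Duty = £399,174.27 × 20% + 1,749 × £3.85 = £86,568.50.
Line 3 (B-206, Tyrena, 789 pairs, £166,818.27):
Base rate for B-206 is 32.5%.
Duty = £166,818.27 × 32.5% = £54,215.94.
Total = £50,798.19 + £86,568.50 + £54,215.94 = £191,582.63.

£191,582.63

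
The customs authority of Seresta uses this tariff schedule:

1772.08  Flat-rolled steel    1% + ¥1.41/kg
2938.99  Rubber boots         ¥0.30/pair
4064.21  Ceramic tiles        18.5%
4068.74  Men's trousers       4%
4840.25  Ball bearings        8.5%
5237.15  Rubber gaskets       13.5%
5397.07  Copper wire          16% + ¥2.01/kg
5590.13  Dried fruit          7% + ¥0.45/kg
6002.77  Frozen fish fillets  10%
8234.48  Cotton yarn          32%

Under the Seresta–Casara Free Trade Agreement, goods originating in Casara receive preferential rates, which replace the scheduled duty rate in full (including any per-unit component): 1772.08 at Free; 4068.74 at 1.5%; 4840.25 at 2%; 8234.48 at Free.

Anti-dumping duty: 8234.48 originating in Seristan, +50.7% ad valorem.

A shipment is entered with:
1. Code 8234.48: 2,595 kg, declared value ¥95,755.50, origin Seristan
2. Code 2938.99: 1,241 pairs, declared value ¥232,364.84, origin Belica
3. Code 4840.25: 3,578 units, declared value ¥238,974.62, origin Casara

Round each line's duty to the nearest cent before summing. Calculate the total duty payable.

¥84,341.59

Line 1 (8234.48, Seristan, 2,595 kg, ¥95,755.50):
Base rate for 8234.48 is 32%.
8234.48 has an FTA preferential rate, but origin Seristan is not Casara; base rate stands.
Additional duty on 8234.48 from Seristan: +50.7%. Applied ad valorem rate: 32% + 50.7% = 82.7%.
Duty = ¥95,755.50 × 82.7% = ¥79,189.80.
Line 2 (2938.99, Belica, 1,241 pairs, ¥232,364.84):
Base rate for 2938.99 is ¥0.30/pair.
Duty = 1,241 × ¥0.30 = ¥372.30.
Line 3 (4840.25, Casara, 3,578 units, ¥238,974.62):
Base rate for 4840.25 is 8.5%.
Origin Casara qualifies under the Seresta–Casara agreement and 4840.25 is covered: preferential rate 2% applies instead.
Duty = ¥238,974.62 × 2% = ¥4,779.49.
Total = ¥79,189.80 + ¥372.30 + ¥4,779.49 = ¥84,341.59.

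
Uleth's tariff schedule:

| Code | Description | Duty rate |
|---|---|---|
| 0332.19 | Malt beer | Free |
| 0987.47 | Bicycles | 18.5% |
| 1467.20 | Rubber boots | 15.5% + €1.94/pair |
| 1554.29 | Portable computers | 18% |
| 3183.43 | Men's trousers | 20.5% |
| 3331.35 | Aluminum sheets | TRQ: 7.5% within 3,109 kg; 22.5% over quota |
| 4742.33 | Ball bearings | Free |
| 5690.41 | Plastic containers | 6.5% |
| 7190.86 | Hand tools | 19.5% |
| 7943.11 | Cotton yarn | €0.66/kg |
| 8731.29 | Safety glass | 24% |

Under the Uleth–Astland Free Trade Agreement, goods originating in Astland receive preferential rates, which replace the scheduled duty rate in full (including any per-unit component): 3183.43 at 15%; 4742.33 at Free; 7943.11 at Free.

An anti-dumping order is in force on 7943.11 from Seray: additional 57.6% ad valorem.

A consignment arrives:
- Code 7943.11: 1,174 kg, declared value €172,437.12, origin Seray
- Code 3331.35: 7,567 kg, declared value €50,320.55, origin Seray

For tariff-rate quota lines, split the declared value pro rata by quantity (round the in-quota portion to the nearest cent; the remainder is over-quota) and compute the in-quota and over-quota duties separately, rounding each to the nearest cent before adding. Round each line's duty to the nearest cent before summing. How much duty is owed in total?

Line 1 (7943.11, Seray, 1,174 kg, €172,437.12):
Base rate for 7943.11 is €0.66/kg.
7943.11 has an FTA preferential rate, but origin Seray is not Astland; base rate stands.
Additional duty on 7943.11 from Seray: +57.6% ad valorem. Applied ad valorem rate = 57.6%.
Duty = €172,437.12 × 57.6% + 1,174 × €0.66 = €100,098.62.
Line 2 (3331.35, Seray, 7,567 kg, €50,320.55):
Code 3331.35 is under a tariff-rate quota (threshold 3,109 kg). In-quota: 3,109 kg at 7.5%; over-quota: 4,458 kg at 22.5%.
Pro-rata value split: in-quota = €50,320.55 × 3,109/7,567 = €20,674.85; over-quota = €50,320.55 − €20,674.85 = €29,645.70.
In-quota duty = €20,674.85 × 7.5% = €1,550.61. Over-quota duty = €29,645.70 × 22.5% = €6,670.28.
Line duty = €1,550.61 + €6,670.28 = €8,220.89.
Total = €100,098.62 + €8,220.89 = €108,319.51.

€108,319.51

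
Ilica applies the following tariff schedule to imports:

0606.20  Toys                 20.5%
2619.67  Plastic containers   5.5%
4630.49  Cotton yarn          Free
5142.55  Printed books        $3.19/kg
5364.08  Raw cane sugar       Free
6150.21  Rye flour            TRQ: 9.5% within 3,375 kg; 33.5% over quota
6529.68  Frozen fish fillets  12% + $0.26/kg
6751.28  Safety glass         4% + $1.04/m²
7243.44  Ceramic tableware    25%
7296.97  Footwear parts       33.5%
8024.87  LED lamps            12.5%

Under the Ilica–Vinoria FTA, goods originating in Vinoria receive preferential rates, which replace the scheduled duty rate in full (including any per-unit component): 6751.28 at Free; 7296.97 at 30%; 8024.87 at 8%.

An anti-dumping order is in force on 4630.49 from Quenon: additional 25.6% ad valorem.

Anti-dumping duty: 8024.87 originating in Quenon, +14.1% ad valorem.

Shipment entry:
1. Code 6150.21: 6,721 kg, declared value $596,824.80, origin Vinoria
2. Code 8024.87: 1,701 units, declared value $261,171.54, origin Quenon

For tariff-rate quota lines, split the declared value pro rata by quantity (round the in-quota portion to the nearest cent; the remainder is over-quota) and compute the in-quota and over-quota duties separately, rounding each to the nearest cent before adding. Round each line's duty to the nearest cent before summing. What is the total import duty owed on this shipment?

Line 1 (6150.21, Vinoria, 6,721 kg, $596,824.80):
Code 6150.21 is under a tariff-rate quota (threshold 3,375 kg). In-quota: 3,375 kg at 9.5%; over-quota: 3,346 kg at 33.5%.
Pro-rata value split: in-quota = $596,824.80 × 3,375/6,721 = $299,700.00; over-quota = $596,824.80 − $299,700.00 = $297,124.80.
In-quota duty = $299,700.00 × 9.5% = $28,471.50. Over-quota duty = $297,124.80 × 33.5% = $99,536.81.
Line duty = $28,471.50 + $99,536.81 = $128,008.31.
Line 2 (8024.87, Quenon, 1,701 units, $261,171.54):
Base rate for 8024.87 is 12.5%.
8024.87 has an FTA preferential rate, but origin Quenon is not Vinoria; base rate stands.
Additional duty on 8024.87 from Quenon: +14.1%. Applied ad valorem rate: 12.5% + 14.1% = 26.6%.
Duty = $261,171.54 × 26.6% = $69,471.63.
Total = $128,008.31 + $69,471.63 = $197,479.94.

$197,479.94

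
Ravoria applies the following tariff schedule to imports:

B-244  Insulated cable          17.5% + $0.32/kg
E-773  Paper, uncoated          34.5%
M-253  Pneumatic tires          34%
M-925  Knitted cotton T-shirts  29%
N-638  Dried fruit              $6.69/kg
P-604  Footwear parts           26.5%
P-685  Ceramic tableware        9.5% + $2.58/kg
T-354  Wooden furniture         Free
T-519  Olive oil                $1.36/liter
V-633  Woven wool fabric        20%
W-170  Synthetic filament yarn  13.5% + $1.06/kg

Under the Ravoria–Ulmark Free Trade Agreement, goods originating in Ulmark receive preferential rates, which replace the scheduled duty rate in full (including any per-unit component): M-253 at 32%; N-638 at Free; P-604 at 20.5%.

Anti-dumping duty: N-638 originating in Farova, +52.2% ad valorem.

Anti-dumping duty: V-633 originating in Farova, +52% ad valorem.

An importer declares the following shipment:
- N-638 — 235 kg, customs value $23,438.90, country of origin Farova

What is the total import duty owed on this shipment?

Line 1 (N-638, Farova, 235 kg, $23,438.90):
Base rate for N-638 is $6.69/kg.
N-638 has an FTA preferential rate, but origin Farova is not Ulmark; base rate stands.
Additional duty on N-638 from Farova: +52.2% ad valorem. Applied ad valorem rate = 52.2%.
Duty = $23,438.90 × 52.2% + 235 × $6.69 = $13,807.26.

$13,807.26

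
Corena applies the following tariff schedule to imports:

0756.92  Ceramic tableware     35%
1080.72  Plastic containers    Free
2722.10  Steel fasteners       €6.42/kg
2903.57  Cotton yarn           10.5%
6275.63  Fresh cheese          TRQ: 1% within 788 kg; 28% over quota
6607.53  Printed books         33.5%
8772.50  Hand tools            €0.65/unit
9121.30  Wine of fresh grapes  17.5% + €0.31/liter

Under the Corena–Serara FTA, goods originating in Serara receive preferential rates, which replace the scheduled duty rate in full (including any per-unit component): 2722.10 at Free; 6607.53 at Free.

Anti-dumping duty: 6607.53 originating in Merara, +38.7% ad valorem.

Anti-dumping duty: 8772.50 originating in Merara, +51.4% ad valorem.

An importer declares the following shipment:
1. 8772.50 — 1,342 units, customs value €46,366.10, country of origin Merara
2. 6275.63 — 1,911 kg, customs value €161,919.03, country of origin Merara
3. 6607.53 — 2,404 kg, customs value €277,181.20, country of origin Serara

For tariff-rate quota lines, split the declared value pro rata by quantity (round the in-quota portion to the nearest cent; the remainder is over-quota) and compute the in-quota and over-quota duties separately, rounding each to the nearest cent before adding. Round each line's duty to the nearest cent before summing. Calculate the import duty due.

Line 1 (8772.50, Merara, 1,342 units, €46,366.10):
Base rate for 8772.50 is €0.65/unit.
Additional duty on 8772.50 from Merara: +51.4% ad valorem. Applied ad valorem rate = 51.4%.
Duty = €46,366.10 × 51.4% + 1,342 × €0.65 = €24,704.48.
Line 2 (6275.63, Merara, 1,911 kg, €161,919.03):
Code 6275.63 is under a tariff-rate quota (threshold 788 kg). In-quota: 788 kg at 1%; over-quota: 1,123 kg at 28%.
Pro-rata value split: in-quota = €161,919.03 × 788/1,911 = €66,767.24; over-quota = €161,919.03 − €66,767.24 = €95,151.79.
In-quota duty = €66,767.24 × 1% = €667.67. Over-quota duty = €95,151.79 × 28% = €26,642.50.
Line duty = €667.67 + €26,642.50 = €27,310.17.
Line 3 (6607.53, Serara, 2,404 kg, €277,181.20):
Base rate for 6607.53 is 33.5%.
Origin Serara qualifies under the Corena–Serara agreement and 6607.53 is covered: preferential rate Free applies instead.
The additional-duty order on 6607.53 targets Merara, not Serara; it does not apply.
Duty = €277,181.20 × 0% = €0.00.
Total = €24,704.48 + €27,310.17 + €0.00 = €52,014.65.

€52,014.65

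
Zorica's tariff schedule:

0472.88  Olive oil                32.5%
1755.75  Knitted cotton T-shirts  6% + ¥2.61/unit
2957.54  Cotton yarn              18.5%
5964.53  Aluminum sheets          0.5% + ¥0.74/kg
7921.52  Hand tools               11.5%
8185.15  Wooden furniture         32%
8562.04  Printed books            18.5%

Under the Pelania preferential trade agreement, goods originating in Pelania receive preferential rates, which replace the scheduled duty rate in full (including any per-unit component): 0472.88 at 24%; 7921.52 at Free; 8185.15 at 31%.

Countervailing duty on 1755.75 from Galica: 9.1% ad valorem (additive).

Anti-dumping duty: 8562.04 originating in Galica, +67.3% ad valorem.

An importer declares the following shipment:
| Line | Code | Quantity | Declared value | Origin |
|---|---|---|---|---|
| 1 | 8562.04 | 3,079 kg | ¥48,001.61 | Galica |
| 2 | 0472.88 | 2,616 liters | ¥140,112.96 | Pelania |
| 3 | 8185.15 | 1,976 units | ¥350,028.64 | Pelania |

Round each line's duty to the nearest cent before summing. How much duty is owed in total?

¥183,321.37

Line 1 (8562.04, Galica, 3,079 kg, ¥48,001.61):
Base rate for 8562.04 is 18.5%.
Additional duty on 8562.04 from Galica: +67.3%. Applied ad valorem rate: 18.5% + 67.3% = 85.8%.
Duty = ¥48,001.61 × 85.8% = ¥41,185.38.
Line 2 (0472.88, Pelania, 2,616 liters, ¥140,112.96):
Base rate for 0472.88 is 32.5%.
Origin Pelania qualifies under the Zorica–Pelania agreement and 0472.88 is covered: preferential rate 24% applies instead.
Duty = ¥140,112.96 × 24% = ¥33,627.11.
Line 3 (8185.15, Pelania, 1,976 units, ¥350,028.64):
Base rate for 8185.15 is 32%.
Origin Pelania qualifies under the Zorica–Pelania agreement and 8185.15 is covered: preferential rate 31% applies instead.
Duty = ¥350,028.64 × 31% = ¥108,508.88.
Total = ¥41,185.38 + ¥33,627.11 + ¥108,508.88 = ¥183,321.37.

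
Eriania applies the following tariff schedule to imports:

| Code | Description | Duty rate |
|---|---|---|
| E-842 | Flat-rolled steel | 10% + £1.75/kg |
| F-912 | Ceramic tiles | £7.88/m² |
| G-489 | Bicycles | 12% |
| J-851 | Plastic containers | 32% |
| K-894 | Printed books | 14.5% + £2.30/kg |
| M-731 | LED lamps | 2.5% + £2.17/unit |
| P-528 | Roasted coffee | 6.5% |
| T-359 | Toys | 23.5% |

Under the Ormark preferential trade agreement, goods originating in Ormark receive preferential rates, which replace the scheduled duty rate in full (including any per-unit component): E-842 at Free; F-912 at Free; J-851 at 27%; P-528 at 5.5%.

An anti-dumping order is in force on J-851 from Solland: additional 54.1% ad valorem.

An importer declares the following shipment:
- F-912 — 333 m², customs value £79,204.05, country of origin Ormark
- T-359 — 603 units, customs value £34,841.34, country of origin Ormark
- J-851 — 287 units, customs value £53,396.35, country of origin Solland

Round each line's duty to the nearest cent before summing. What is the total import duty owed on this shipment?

£54,161.97

Line 1 (F-912, Ormark, 333 m², £79,204.05):
Base rate for F-912 is £7.88/m².
Origin Ormark qualifies under the Eriania–Ormark agreement and F-912 is covered: preferential rate Free applies instead.
Duty = £79,204.05 × 0% = £0.00.
Line 2 (T-359, Ormark, 603 units, £34,841.34):
Base rate for T-359 is 23.5%.
Origin Ormark is the FTA partner but T-359 is not on the preference list; base rate stands.
Duty = £34,841.34 × 23.5% = £8,187.71.
Line 3 (J-851, Solland, 287 units, £53,396.35):
Base rate for J-851 is 32%.
J-851 has an FTA preferential rate, but origin Solland is not Ormark; base rate stands.
Additional duty on J-851 from Solland: +54.1%. Applied ad valorem rate: 32% + 54.1% = 86.1%.
Duty = £53,396.35 × 86.1% = £45,974.26.
Total = £0.00 + £8,187.71 + £45,974.26 = £54,161.97.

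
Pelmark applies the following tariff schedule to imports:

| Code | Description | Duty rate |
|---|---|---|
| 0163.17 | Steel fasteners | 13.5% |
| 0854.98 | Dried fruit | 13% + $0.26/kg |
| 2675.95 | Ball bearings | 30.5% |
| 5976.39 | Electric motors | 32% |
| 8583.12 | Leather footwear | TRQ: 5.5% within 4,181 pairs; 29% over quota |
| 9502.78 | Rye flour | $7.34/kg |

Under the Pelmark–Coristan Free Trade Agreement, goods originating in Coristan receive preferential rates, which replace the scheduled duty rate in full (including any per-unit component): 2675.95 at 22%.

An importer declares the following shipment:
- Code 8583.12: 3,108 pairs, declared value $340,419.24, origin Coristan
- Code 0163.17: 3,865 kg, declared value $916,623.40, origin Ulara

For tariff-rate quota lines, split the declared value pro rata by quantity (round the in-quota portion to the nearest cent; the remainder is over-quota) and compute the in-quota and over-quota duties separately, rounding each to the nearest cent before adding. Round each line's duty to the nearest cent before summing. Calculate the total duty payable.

Line 1 (8583.12, Coristan, 3,108 pairs, $340,419.24):
Code 8583.12 is under a tariff-rate quota (threshold 4,181 pairs). Quantity 3,108 pairs is within the quota, so the in-quota rate 5.5% applies to the full value.
Duty = $340,419.24 × 5.5% = $18,723.06.
Line 2 (0163.17, Ulara, 3,865 kg, $916,623.40):
Base rate for 0163.17 is 13.5%.
Duty = $916,623.40 × 13.5% = $123,744.16.
Total = $18,723.06 + $123,744.16 = $142,467.22.

$142,467.22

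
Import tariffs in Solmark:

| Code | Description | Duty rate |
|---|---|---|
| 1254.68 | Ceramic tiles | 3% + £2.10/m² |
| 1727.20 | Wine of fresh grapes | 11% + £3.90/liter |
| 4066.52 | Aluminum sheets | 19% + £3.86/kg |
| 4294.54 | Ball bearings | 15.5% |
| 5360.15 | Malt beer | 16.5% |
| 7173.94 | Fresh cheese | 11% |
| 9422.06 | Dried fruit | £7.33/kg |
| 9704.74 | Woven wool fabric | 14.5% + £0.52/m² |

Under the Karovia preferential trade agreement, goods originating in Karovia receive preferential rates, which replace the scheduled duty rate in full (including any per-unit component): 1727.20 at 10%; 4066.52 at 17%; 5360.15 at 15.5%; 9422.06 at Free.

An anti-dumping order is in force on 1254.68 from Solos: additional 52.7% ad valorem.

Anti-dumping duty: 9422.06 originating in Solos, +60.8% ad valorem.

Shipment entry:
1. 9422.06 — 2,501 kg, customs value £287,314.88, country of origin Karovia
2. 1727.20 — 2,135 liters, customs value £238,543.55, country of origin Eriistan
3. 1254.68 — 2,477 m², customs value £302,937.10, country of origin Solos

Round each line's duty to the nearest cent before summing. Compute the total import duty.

£208,503.95

Line 1 (9422.06, Karovia, 2,501 kg, £287,314.88):
Base rate for 9422.06 is £7.33/kg.
Origin Karovia qualifies under the Solmark–Karovia agreement and 9422.06 is covered: preferential rate Free applies instead.
The additional-duty order on 9422.06 targets Solos, not Karovia; it does not apply.
Duty = £287,314.88 × 0% = £0.00.
Line 2 (1727.20, Eriistan, 2,135 liters, £238,543.55):
Base rate for 1727.20 is 11% + £3.90/liter.
1727.20 has an FTA preferential rate, but origin Eriistan is not Karovia; base rate stands.
Duty = £238,543.55 × 11% + 2,135 × £3.90 = £34,566.29.
Line 3 (1254.68, Solos, 2,477 m², £302,937.10):
Base rate for 1254.68 is 3% + £2.10/m².
Additional duty on 1254.68 from Solos: +52.7%. Applied ad valorem rate: 3% + 52.7% = 55.7%.
Duty = £302,937.10 × 55.7% + 2,477 × £2.10 = £173,937.66.
Total = £0.00 + £34,566.29 + £173,937.66 = £208,503.95.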